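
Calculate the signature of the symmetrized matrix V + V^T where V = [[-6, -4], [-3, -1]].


Step 1: V + V^T = [[-12, -7], [-7, -2]]
Step 2: trace = -14, det = -25
Step 3: Discriminant = (-14)^2 - 4*(-25) = 296
Step 4: Eigenvalues: 1.60233, -15.6023
Step 5: Signature = (# positive eigenvalues) - (# negative eigenvalues) = 0

0


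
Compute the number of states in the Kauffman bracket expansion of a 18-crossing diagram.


Each crossing contributes 2 choices (A-smoothing or B-smoothing).
Total states = 2^18 = 262144

262144


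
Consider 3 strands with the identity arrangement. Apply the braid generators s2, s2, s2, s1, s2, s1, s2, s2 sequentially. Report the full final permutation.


Starting with identity [1, 2, 3].
Apply generators in sequence:
  After s2: [1, 3, 2]
  After s2: [1, 2, 3]
  After s2: [1, 3, 2]
  After s1: [3, 1, 2]
  After s2: [3, 2, 1]
  After s1: [2, 3, 1]
  After s2: [2, 1, 3]
  After s2: [2, 3, 1]
Final permutation: [2, 3, 1]

[2, 3, 1]


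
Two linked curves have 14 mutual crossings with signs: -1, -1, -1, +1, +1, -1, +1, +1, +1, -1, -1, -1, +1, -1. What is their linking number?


Step 1: Count positive crossings: 6
Step 2: Count negative crossings: 8
Step 3: Sum of signs = 6 - 8 = -2
Step 4: Linking number = sum/2 = -2/2 = -1

-1


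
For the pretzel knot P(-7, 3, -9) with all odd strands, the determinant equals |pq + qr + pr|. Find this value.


Step 1: Compute pq + qr + pr.
pq = (-7)*3 = -21
qr = 3*(-9) = -27
pr = (-7)*(-9) = 63
pq + qr + pr = -21 + (-27) + 63 = 15
Step 2: Take absolute value.
det(P(-7,3,-9)) = |15| = 15

15


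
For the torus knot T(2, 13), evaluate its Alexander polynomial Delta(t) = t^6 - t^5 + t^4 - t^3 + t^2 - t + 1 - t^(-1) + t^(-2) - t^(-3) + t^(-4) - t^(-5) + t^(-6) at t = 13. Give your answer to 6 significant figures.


Substituting t = 13 into Delta(t) = t^6 - t^5 + t^4 - t^3 + t^2 - t + 1 - t^(-1) + t^(-2) - t^(-3) + t^(-4) - t^(-5) + t^(-6):
Term values: (4826809) + (-371293) + (28561) + (-2197) + (169) + (-13) + (1) + (-0.0769231) + (0.00591716) + (-0.000455166) + (3.50128e-05) + (-2.69329e-06) + (2.07176e-07)
Sum = 4482036.929
Rounded to 6 significant figures: 4.48204e+06

4.48204e+06


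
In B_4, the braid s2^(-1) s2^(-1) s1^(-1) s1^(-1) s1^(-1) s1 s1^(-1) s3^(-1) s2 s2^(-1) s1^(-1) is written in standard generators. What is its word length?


The word length counts the number of generators (including inverses).
Listing each generator: s2^(-1), s2^(-1), s1^(-1), s1^(-1), s1^(-1), s1, s1^(-1), s3^(-1), s2, s2^(-1), s1^(-1)
There are 11 generators in this braid word.

11


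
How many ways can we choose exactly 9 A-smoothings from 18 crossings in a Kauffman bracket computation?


We choose which 9 of 18 crossings get A-smoothings.
C(18, 9) = 18! / (9! * 9!)
= 48620

48620


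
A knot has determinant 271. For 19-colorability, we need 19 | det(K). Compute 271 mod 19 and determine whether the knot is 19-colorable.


Step 1: A knot is p-colorable if and only if p divides its determinant.
Step 2: Compute 271 mod 19.
271 = 14 * 19 + 5
Step 3: 271 mod 19 = 5
Step 4: The knot is 19-colorable: no

5


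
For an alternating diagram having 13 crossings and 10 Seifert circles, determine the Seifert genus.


For alternating knots, g = (c - s + 1)/2.
= (13 - 10 + 1)/2
= 4/2 = 2

2


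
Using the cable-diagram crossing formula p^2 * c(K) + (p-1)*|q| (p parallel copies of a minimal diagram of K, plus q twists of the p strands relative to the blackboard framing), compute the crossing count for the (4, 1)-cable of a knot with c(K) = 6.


Step 1: Each of the c(K) crossings of the companion diagram becomes p*p = p^2 crossings among the p parallel strands, and each of the |q| twists s_1 s_2 ... s_(p-1) adds (p-1) crossings.
  Crossings = p^2 * c(K) + (p-1)*|q|
Step 2: = 4^2 * 6 + (4-1)*1
Step 3: = 16*6 + 3*1
Step 4: = 96 + 3 = 99

99


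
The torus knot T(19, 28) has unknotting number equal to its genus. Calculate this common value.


For a torus knot T(p,q), both the unknotting number and genus equal (p-1)(q-1)/2.
= (19-1)(28-1)/2
= 18*27/2
= 486/2 = 243

243


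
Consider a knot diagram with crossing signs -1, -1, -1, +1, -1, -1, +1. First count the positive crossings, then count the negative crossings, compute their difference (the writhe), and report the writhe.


Step 1: Count positive crossings (+1).
Positive crossings: 2
Step 2: Count negative crossings (-1).
Negative crossings: 5
Step 3: Writhe = (positive) - (negative)
w = 2 - 5 = -3
Step 4: |w| = 3, and w is negative

-3


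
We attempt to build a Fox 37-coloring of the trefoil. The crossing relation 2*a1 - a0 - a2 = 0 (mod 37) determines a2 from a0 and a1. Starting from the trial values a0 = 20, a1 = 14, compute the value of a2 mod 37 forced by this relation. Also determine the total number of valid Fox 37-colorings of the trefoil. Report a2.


Step 1: Apply the given crossing relation 2*a1 - a0 - a2 = 0 (mod 37).
  a2 = 2*a1 - a0 mod 37
  a2 = 2*14 - 20 mod 37
  a2 = 28 - 20 mod 37
  a2 = 8 mod 37 = 8
Step 2: The trefoil has determinant 3.
  Number of Fox p-colorings (p prime) is p^2 if p = 3, else p.
  Since 37 does not divide 3, only trivial (constant) colorings exist.
  (So the trial a0 = 20, a1 = 14 with a0 != a1 does NOT extend to a valid coloring of the whole trefoil: the other two crossing relations require 3*(a1 - a0) = 0 (mod 37), which fails.)
  Total colorings = 37
Step 3: a2 = 8, total Fox 37-colorings = 37

8


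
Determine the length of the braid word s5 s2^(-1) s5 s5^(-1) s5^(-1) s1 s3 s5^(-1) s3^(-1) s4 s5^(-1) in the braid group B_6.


The word length counts the number of generators (including inverses).
Listing each generator: s5, s2^(-1), s5, s5^(-1), s5^(-1), s1, s3, s5^(-1), s3^(-1), s4, s5^(-1)
There are 11 generators in this braid word.

11


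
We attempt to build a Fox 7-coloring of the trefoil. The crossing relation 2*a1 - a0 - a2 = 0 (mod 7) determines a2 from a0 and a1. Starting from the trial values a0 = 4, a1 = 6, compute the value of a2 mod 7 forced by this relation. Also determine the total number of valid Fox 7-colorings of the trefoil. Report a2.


Step 1: Apply the given crossing relation 2*a1 - a0 - a2 = 0 (mod 7).
  a2 = 2*a1 - a0 mod 7
  a2 = 2*6 - 4 mod 7
  a2 = 12 - 4 mod 7
  a2 = 8 mod 7 = 1
Step 2: The trefoil has determinant 3.
  Number of Fox p-colorings (p prime) is p^2 if p = 3, else p.
  Since 7 does not divide 3, only trivial (constant) colorings exist.
  (So the trial a0 = 4, a1 = 6 with a0 != a1 does NOT extend to a valid coloring of the whole trefoil: the other two crossing relations require 3*(a1 - a0) = 0 (mod 7), which fails.)
  Total colorings = 7
Step 3: a2 = 1, total Fox 7-colorings = 7

1


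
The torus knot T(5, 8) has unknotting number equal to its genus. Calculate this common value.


For a torus knot T(p,q), both the unknotting number and genus equal (p-1)(q-1)/2.
= (5-1)(8-1)/2
= 4*7/2
= 28/2 = 14

14


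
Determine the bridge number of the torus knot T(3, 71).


The bridge number of T(p,q) is min(p,q).
min(3, 71) = 3

3


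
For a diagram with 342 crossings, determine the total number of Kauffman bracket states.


Each crossing contributes 2 choices (A-smoothing or B-smoothing).
Total states = 2^342 = 8958978968711216842229769122273777112486581988938598139599956403855167484720643781523509973086428463104

8958978968711216842229769122273777112486581988938598139599956403855167484720643781523509973086428463104


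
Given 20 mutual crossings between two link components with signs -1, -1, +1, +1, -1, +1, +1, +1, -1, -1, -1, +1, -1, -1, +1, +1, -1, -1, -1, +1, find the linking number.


Step 1: Count positive crossings: 9
Step 2: Count negative crossings: 11
Step 3: Sum of signs = 9 - 11 = -2
Step 4: Linking number = sum/2 = -2/2 = -1

-1


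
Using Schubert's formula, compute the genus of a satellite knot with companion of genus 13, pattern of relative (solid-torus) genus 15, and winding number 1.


Schubert: g(satellite) = g_rel(pattern) + |winding| * g(companion),
where g_rel(pattern) is the genus of the pattern relative to the solid torus.
= 15 + 1 * 13
= 15 + 13 = 28

28


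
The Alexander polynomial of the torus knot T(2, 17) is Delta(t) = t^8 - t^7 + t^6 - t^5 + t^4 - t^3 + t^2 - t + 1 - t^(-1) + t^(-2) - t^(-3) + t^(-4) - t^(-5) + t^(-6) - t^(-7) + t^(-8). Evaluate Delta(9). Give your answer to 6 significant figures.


Substituting t = 9 into Delta(t) = t^8 - t^7 + t^6 - t^5 + t^4 - t^3 + t^2 - t + 1 - t^(-1) + t^(-2) - t^(-3) + t^(-4) - t^(-5) + t^(-6) - t^(-7) + t^(-8):
Term values: (43046721) + (-4782969) + (531441) + (-59049) + (6561) + (-729) + (81) + (-9) + (1) + (-0.111111) + (0.0123457) + (-0.00137174) + (0.000152416) + (-1.69351e-05) + (1.88168e-06) + (-2.09075e-07) + (2.32306e-08)
Sum = 38742048.9
Rounded to 6 significant figures: 3.8742e+07

3.8742e+07


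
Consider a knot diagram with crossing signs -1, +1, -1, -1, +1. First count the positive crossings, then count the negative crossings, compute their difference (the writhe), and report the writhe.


Step 1: Count positive crossings (+1).
Positive crossings: 2
Step 2: Count negative crossings (-1).
Negative crossings: 3
Step 3: Writhe = (positive) - (negative)
w = 2 - 3 = -1
Step 4: |w| = 1, and w is negative

-1


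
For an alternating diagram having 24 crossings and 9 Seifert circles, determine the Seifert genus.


For alternating knots, g = (c - s + 1)/2.
= (24 - 9 + 1)/2
= 16/2 = 8

8


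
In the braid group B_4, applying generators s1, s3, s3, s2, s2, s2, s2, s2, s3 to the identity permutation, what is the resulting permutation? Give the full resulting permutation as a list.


Starting with identity [1, 2, 3, 4].
Apply generators in sequence:
  After s1: [2, 1, 3, 4]
  After s3: [2, 1, 4, 3]
  After s3: [2, 1, 3, 4]
  After s2: [2, 3, 1, 4]
  After s2: [2, 1, 3, 4]
  After s2: [2, 3, 1, 4]
  After s2: [2, 1, 3, 4]
  After s2: [2, 3, 1, 4]
  After s3: [2, 3, 4, 1]
Final permutation: [2, 3, 4, 1]

[2, 3, 4, 1]


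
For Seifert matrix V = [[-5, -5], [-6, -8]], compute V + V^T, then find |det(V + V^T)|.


Step 1: Form V + V^T where V = [[-5, -5], [-6, -8]]
  V^T = [[-5, -6], [-5, -8]]
  V + V^T = [[-10, -11], [-11, -16]]
Step 2: det(V + V^T) = (-10)*(-16) - (-11)*(-11)
  = 160 - 121 = 39
Step 3: Knot determinant = |det(V + V^T)| = |39| = 39

39


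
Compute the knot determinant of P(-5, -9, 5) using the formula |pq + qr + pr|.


Step 1: Compute pq + qr + pr.
pq = (-5)*(-9) = 45
qr = (-9)*5 = -45
pr = (-5)*5 = -25
pq + qr + pr = 45 + (-45) + (-25) = -25
Step 2: Take absolute value.
det(P(-5,-9,5)) = |-25| = 25

25


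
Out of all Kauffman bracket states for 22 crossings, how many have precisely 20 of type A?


We choose which 20 of 22 crossings get A-smoothings.
C(22, 20) = 22! / (20! * 2!)
= 231

231


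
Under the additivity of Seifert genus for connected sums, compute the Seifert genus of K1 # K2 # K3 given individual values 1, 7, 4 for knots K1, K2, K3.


The Seifert genus is additive under connected sum.
Seifert genus(K1 # K2 # K3) = (1) + (7) + (4)
= 12

12


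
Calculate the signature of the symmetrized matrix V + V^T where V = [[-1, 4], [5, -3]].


Step 1: V + V^T = [[-2, 9], [9, -6]]
Step 2: trace = -8, det = -69
Step 3: Discriminant = (-8)^2 - 4*(-69) = 340
Step 4: Eigenvalues: 5.21954, -13.2195
Step 5: Signature = (# positive eigenvalues) - (# negative eigenvalues) = 0

0


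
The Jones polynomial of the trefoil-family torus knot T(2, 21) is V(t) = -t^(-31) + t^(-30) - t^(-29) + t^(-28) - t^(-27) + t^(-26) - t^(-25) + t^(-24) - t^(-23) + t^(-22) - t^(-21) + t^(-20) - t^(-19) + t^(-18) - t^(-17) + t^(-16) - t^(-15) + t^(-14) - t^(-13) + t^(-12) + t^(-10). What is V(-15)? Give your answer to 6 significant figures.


Substituting t = -15 into V(t) = -t^(-31) + t^(-30) - t^(-29) + t^(-28) - t^(-27) + t^(-26) - t^(-25) + t^(-24) - t^(-23) + t^(-22) - t^(-21) + t^(-20) - t^(-19) + t^(-18) - t^(-17) + t^(-16) - t^(-15) + t^(-14) - t^(-13) + t^(-12) + t^(-10):
  (-)t^(-31) = 3.47673e-37
  (+)t^(-30) = 5.2151e-36
  (-)t^(-29) = 7.82264e-35
  (+)t^(-28) = 1.1734e-33
  (-)t^(-27) = 1.76009e-32
  (+)t^(-26) = 2.64014e-31
  (-)t^(-25) = 3.96021e-30
  (+)t^(-24) = 5.94032e-29
  (-)t^(-23) = 8.91048e-28
  (+)t^(-22) = 1.33657e-26
  (-)t^(-21) = 2.00486e-25
  (+)t^(-20) = 3.00729e-24
  (-)t^(-19) = 4.51093e-23
  (+)t^(-18) = 6.76639e-22
  (-)t^(-17) = 1.01496e-20
  (+)t^(-16) = 1.52244e-19
  (-)t^(-15) = 2.28366e-18
  (+)t^(-14) = 3.42549e-17
  (-)t^(-13) = 5.13823e-16
  (+)t^(-12) = 7.70735e-15
  (+)t^(-10) = 1.73415e-12
Sum = (3.47673e-37) + (5.2151e-36) + (7.82264e-35) + (1.1734e-33) + (1.76009e-32) + (2.64014e-31) + (3.96021e-30) + (5.94032e-29) + (8.91048e-28) + (1.33657e-26) + (2.00486e-25) + (3.00729e-24) + (4.51093e-23) + (6.76639e-22) + (1.01496e-20) + (1.52244e-19) + (2.28366e-18) + (3.42549e-17) + (5.13823e-16) + (7.70735e-15) + (1.73415e-12)
= 1.742410863e-12
Rounded to 6 significant figures: 1.74241e-12

1.74241e-12


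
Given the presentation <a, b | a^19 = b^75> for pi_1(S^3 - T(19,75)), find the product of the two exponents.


The relation is a^19 = b^75.
Product of exponents = 19 * 75
= 1425

1425


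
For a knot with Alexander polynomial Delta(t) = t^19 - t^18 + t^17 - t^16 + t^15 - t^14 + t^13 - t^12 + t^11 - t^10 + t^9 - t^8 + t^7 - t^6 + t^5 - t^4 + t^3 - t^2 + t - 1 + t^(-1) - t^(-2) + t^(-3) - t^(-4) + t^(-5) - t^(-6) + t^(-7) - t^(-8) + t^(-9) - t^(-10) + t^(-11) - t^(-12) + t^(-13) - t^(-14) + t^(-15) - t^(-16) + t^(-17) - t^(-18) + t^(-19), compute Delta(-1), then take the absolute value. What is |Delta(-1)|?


Step 1: The polynomial has 39 terms with alternating signs, exponents from 19 down to -19.
Step 2: Substitute t = -1. The i-th term has coefficient (-1)^i and exponent (m-i),
  so its value is (-1)^i * (-1)^(m-i) = (-1)^m = -1 for every i.
Step 3: All 39 terms equal -1, so Delta(-1) = 39 * (-1) = -39
Step 4: |Delta(-1)| = 39

39


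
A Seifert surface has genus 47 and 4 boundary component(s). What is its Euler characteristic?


chi = 2 - 2g - b
= 2 - 2*47 - 4
= 2 - 94 - 4 = -96

-96


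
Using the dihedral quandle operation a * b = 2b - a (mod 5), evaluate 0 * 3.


0 * 3 = 2*3 - 0 mod 5
= 6 - 0 mod 5
= 6 mod 5 = 1

1


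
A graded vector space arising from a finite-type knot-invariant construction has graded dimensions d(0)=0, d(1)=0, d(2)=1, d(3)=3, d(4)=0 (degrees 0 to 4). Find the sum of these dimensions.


Total dimension = d(0) + d(1) + ... + d(4)
= 0 + 0 + 1 + 3 + 0
= 4

4


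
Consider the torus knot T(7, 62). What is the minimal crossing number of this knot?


For a torus knot T(p, q) with gcd(p,q)=1,
the crossing number is min(p*(q-1), q*(p-1)).
p*(q-1) = 7*61 = 427
q*(p-1) = 62*6 = 372
min(427, 372) = 372

372


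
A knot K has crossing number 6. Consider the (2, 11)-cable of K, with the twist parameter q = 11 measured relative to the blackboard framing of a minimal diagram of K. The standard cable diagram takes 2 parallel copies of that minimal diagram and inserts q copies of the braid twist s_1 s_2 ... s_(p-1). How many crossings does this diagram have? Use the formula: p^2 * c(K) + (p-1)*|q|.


Step 1: Each of the c(K) crossings of the companion diagram becomes p*p = p^2 crossings among the p parallel strands, and each of the |q| twists s_1 s_2 ... s_(p-1) adds (p-1) crossings.
  Crossings = p^2 * c(K) + (p-1)*|q|
Step 2: = 2^2 * 6 + (2-1)*11
Step 3: = 4*6 + 1*11
Step 4: = 24 + 11 = 35

35


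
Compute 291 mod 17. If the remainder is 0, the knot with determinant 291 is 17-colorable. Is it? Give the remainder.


Step 1: A knot is p-colorable if and only if p divides its determinant.
Step 2: Compute 291 mod 17.
291 = 17 * 17 + 2
Step 3: 291 mod 17 = 2
Step 4: The knot is 17-colorable: no

2


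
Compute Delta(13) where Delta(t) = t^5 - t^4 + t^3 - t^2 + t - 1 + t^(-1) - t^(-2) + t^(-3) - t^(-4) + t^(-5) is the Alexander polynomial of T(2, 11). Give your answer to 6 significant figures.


Substituting t = 13 into Delta(t) = t^5 - t^4 + t^3 - t^2 + t - 1 + t^(-1) - t^(-2) + t^(-3) - t^(-4) + t^(-5):
Term values: (371293) + (-28561) + (2197) + (-169) + (13) + (-1) + (0.0769231) + (-0.00591716) + (0.000455166) + (-3.50128e-05) + (2.69329e-06)
Sum = 344772.0714
Rounded to 6 significant figures: 344772

344772


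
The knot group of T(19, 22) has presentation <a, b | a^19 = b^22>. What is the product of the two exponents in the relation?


The relation is a^19 = b^22.
Product of exponents = 19 * 22
= 418

418


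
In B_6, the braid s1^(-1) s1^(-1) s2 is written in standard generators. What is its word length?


The word length counts the number of generators (including inverses).
Listing each generator: s1^(-1), s1^(-1), s2
There are 3 generators in this braid word.

3


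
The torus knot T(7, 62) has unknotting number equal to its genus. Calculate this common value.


For a torus knot T(p,q), both the unknotting number and genus equal (p-1)(q-1)/2.
= (7-1)(62-1)/2
= 6*61/2
= 366/2 = 183

183


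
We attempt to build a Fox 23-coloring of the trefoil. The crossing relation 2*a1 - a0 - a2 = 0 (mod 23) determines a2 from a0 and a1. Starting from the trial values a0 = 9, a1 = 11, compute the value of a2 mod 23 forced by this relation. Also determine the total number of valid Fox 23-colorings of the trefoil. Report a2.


Step 1: Apply the given crossing relation 2*a1 - a0 - a2 = 0 (mod 23).
  a2 = 2*a1 - a0 mod 23
  a2 = 2*11 - 9 mod 23
  a2 = 22 - 9 mod 23
  a2 = 13 mod 23 = 13
Step 2: The trefoil has determinant 3.
  Number of Fox p-colorings (p prime) is p^2 if p = 3, else p.
  Since 23 does not divide 3, only trivial (constant) colorings exist.
  (So the trial a0 = 9, a1 = 11 with a0 != a1 does NOT extend to a valid coloring of the whole trefoil: the other two crossing relations require 3*(a1 - a0) = 0 (mod 23), which fails.)
  Total colorings = 23
Step 3: a2 = 13, total Fox 23-colorings = 23

13


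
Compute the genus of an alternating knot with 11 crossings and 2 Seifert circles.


For alternating knots, g = (c - s + 1)/2.
= (11 - 2 + 1)/2
= 10/2 = 5

5


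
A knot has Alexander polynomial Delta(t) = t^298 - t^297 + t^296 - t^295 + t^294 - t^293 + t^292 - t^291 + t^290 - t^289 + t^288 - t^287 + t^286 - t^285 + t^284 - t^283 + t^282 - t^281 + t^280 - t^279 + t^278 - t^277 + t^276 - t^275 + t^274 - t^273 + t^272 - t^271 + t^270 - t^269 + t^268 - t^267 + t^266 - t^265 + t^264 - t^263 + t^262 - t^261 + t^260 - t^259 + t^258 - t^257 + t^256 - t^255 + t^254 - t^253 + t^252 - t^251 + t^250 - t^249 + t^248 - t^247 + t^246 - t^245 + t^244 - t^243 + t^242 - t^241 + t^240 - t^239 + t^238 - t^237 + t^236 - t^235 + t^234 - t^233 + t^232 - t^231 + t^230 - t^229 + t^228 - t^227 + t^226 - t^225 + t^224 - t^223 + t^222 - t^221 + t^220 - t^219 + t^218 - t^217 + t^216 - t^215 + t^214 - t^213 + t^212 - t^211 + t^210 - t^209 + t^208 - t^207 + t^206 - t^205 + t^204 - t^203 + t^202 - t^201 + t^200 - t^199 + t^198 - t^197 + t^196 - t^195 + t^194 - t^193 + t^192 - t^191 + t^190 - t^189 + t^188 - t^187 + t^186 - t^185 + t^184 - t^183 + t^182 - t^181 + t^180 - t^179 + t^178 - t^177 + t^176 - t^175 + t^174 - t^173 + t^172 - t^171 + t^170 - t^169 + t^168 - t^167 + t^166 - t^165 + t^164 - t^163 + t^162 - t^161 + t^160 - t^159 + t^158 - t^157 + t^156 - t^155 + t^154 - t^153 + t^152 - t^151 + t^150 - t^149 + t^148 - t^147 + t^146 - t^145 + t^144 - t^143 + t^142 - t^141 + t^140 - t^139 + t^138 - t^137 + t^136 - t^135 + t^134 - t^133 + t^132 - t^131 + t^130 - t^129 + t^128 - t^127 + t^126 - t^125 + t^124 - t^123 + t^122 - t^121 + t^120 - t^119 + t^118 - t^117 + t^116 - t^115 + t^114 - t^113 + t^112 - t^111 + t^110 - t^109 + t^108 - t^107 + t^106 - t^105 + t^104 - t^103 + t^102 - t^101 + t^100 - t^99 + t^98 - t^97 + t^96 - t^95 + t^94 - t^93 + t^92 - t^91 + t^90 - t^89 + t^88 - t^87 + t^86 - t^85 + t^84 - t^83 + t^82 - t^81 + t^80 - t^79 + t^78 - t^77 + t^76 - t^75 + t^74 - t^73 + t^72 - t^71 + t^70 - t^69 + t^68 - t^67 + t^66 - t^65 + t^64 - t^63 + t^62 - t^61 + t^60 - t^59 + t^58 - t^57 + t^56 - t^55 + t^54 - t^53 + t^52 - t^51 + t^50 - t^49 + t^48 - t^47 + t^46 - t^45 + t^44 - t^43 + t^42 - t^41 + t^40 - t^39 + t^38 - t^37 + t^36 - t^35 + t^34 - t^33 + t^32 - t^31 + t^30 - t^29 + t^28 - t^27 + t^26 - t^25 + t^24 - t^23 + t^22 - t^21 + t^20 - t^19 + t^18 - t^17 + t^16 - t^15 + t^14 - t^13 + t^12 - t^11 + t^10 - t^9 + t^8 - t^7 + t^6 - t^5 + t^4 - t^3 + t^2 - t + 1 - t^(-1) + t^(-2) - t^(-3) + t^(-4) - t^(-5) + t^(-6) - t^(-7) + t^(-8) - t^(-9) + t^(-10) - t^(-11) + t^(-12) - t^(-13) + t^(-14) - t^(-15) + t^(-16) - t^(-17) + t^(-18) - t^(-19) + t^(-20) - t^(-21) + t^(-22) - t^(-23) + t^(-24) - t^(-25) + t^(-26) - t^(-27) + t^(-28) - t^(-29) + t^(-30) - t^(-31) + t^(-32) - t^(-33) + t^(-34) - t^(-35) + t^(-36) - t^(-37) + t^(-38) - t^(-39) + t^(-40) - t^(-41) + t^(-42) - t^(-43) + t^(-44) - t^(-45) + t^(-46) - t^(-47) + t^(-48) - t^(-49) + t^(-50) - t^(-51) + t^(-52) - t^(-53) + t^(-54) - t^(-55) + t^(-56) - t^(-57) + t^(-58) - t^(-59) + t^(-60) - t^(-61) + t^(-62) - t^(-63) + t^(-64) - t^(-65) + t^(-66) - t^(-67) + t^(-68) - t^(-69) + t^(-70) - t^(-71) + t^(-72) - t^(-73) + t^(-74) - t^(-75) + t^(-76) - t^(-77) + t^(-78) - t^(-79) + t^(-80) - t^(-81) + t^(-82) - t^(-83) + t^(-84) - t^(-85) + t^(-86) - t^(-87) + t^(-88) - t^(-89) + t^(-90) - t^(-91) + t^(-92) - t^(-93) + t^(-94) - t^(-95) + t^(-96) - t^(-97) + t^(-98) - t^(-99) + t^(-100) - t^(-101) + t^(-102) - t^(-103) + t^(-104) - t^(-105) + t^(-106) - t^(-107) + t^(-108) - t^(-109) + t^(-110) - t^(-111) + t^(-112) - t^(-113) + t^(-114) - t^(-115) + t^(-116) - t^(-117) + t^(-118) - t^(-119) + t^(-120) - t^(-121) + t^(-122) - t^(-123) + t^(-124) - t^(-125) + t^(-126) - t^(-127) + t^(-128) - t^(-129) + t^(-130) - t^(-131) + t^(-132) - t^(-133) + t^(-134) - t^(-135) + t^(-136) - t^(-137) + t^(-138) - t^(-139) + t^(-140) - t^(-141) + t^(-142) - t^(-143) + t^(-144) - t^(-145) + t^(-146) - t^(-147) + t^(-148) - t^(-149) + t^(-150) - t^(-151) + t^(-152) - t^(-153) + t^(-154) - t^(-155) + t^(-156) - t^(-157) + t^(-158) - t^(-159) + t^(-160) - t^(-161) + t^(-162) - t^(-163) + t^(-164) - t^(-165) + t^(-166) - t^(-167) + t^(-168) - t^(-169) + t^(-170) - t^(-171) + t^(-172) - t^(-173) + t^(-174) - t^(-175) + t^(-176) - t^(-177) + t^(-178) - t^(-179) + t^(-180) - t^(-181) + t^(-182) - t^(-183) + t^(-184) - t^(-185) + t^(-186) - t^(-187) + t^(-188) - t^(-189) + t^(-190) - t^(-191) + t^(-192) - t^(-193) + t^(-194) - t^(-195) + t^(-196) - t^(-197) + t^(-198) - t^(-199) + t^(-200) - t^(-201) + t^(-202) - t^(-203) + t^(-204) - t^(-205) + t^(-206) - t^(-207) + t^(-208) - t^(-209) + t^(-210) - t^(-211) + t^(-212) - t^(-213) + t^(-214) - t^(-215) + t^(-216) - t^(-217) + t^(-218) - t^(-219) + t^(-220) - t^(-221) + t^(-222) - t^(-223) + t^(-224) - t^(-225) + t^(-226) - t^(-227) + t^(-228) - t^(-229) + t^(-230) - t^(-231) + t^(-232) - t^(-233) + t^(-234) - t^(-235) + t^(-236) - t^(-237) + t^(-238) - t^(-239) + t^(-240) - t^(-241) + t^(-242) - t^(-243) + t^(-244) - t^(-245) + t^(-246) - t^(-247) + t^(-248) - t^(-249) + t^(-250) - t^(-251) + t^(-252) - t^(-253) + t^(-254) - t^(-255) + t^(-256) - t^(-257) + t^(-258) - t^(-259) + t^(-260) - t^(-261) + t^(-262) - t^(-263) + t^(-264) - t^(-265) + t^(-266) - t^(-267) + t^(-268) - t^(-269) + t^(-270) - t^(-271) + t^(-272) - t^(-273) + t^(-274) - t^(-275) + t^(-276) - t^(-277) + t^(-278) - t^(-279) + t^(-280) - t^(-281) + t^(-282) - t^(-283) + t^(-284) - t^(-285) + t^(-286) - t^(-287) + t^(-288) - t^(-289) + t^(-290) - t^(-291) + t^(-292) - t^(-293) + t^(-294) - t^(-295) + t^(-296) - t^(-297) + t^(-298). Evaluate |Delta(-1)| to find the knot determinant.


Step 1: The polynomial has 597 terms with alternating signs, exponents from 298 down to -298.
Step 2: Substitute t = -1. The i-th term has coefficient (-1)^i and exponent (m-i),
  so its value is (-1)^i * (-1)^(m-i) = (-1)^m = 1 for every i.
Step 3: All 597 terms equal 1, so Delta(-1) = 597 * (1) = 597
Step 4: |Delta(-1)| = 597

597


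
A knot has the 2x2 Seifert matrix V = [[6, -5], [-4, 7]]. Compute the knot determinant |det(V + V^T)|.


Step 1: Form V + V^T where V = [[6, -5], [-4, 7]]
  V^T = [[6, -4], [-5, 7]]
  V + V^T = [[12, -9], [-9, 14]]
Step 2: det(V + V^T) = 12*14 - (-9)*(-9)
  = 168 - 81 = 87
Step 3: Knot determinant = |det(V + V^T)| = |87| = 87

87


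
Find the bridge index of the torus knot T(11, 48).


The bridge number of T(p,q) is min(p,q).
min(11, 48) = 11

11


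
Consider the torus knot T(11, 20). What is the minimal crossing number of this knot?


For a torus knot T(p, q) with gcd(p,q)=1,
the crossing number is min(p*(q-1), q*(p-1)).
p*(q-1) = 11*19 = 209
q*(p-1) = 20*10 = 200
min(209, 200) = 200

200


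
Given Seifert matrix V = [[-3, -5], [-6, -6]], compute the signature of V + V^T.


Step 1: V + V^T = [[-6, -11], [-11, -12]]
Step 2: trace = -18, det = -49
Step 3: Discriminant = (-18)^2 - 4*(-49) = 520
Step 4: Eigenvalues: 2.40175, -20.4018
Step 5: Signature = (# positive eigenvalues) - (# negative eigenvalues) = 0

0


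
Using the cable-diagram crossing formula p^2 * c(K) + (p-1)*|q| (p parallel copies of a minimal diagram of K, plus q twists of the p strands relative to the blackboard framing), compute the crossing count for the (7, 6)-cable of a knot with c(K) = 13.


Step 1: Each of the c(K) crossings of the companion diagram becomes p*p = p^2 crossings among the p parallel strands, and each of the |q| twists s_1 s_2 ... s_(p-1) adds (p-1) crossings.
  Crossings = p^2 * c(K) + (p-1)*|q|
Step 2: = 7^2 * 13 + (7-1)*6
Step 3: = 49*13 + 6*6
Step 4: = 637 + 36 = 673

673


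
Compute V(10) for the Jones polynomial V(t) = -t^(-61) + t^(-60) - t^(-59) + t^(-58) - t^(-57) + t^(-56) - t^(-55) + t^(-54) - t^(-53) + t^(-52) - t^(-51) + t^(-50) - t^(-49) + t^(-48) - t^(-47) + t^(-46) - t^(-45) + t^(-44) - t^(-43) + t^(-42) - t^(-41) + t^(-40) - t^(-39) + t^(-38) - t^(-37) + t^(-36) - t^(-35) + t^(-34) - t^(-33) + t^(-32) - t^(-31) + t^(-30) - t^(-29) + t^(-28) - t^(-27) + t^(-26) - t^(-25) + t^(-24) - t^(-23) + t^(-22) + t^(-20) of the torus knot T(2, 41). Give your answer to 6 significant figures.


Substituting t = 10 into V(t) = -t^(-61) + t^(-60) - t^(-59) + t^(-58) - t^(-57) + t^(-56) - t^(-55) + t^(-54) - t^(-53) + t^(-52) - t^(-51) + t^(-50) - t^(-49) + t^(-48) - t^(-47) + t^(-46) - t^(-45) + t^(-44) - t^(-43) + t^(-42) - t^(-41) + t^(-40) - t^(-39) + t^(-38) - t^(-37) + t^(-36) - t^(-35) + t^(-34) - t^(-33) + t^(-32) - t^(-31) + t^(-30) - t^(-29) + t^(-28) - t^(-27) + t^(-26) - t^(-25) + t^(-24) - t^(-23) + t^(-22) + t^(-20):
  (-)t^(-61) = -1e-61
  (+)t^(-60) = 1e-60
  (-)t^(-59) = -1e-59
  (+)t^(-58) = 1e-58
  (-)t^(-57) = -1e-57
  (+)t^(-56) = 1e-56
  (-)t^(-55) = -1e-55
  (+)t^(-54) = 1e-54
  (-)t^(-53) = -1e-53
  (+)t^(-52) = 1e-52
  (-)t^(-51) = -1e-51
  (+)t^(-50) = 1e-50
  (-)t^(-49) = -1e-49
  (+)t^(-48) = 1e-48
  (-)t^(-47) = -1e-47
  (+)t^(-46) = 1e-46
  (-)t^(-45) = -1e-45
  (+)t^(-44) = 1e-44
  (-)t^(-43) = -1e-43
  (+)t^(-42) = 1e-42
  (-)t^(-41) = -1e-41
  (+)t^(-40) = 1e-40
  (-)t^(-39) = -1e-39
  (+)t^(-38) = 1e-38
  (-)t^(-37) = -1e-37
  (+)t^(-36) = 1e-36
  (-)t^(-35) = -1e-35
  (+)t^(-34) = 1e-34
  (-)t^(-33) = -1e-33
  (+)t^(-32) = 1e-32
  (-)t^(-31) = -1e-31
  (+)t^(-30) = 1e-30
  (-)t^(-29) = -1e-29
  (+)t^(-28) = 1e-28
  (-)t^(-27) = -1e-27
  (+)t^(-26) = 1e-26
  (-)t^(-25) = -1e-25
  (+)t^(-24) = 1e-24
  (-)t^(-23) = -1e-23
  (+)t^(-22) = 1e-22
  (+)t^(-20) = 1e-20
Sum = (-1e-61) + (1e-60) + (-1e-59) + (1e-58) + (-1e-57) + (1e-56) + (-1e-55) + (1e-54) + (-1e-53) + (1e-52) + (-1e-51) + (1e-50) + (-1e-49) + (1e-48) + (-1e-47) + (1e-46) + (-1e-45) + (1e-44) + (-1e-43) + (1e-42) + (-1e-41) + (1e-40) + (-1e-39) + (1e-38) + (-1e-37) + (1e-36) + (-1e-35) + (1e-34) + (-1e-33) + (1e-32) + (-1e-31) + (1e-30) + (-1e-29) + (1e-28) + (-1e-27) + (1e-26) + (-1e-25) + (1e-24) + (-1e-23) + (1e-22) + (1e-20)
= 1.009090909e-20
Rounded to 6 significant figures: 1.00909e-20

1.00909e-20


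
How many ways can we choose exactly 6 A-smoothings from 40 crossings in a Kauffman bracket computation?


We choose which 6 of 40 crossings get A-smoothings.
C(40, 6) = 40! / (6! * 34!)
= 3838380

3838380


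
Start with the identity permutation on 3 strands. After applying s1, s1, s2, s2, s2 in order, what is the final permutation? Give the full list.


Starting with identity [1, 2, 3].
Apply generators in sequence:
  After s1: [2, 1, 3]
  After s1: [1, 2, 3]
  After s2: [1, 3, 2]
  After s2: [1, 2, 3]
  After s2: [1, 3, 2]
Final permutation: [1, 3, 2]

[1, 3, 2]


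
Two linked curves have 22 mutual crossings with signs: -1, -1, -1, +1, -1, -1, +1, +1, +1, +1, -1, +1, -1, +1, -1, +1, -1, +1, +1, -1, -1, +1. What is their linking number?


Step 1: Count positive crossings: 11
Step 2: Count negative crossings: 11
Step 3: Sum of signs = 11 - 11 = 0
Step 4: Linking number = sum/2 = 0/2 = 0

0


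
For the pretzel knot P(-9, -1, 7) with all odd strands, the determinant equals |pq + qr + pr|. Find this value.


Step 1: Compute pq + qr + pr.
pq = (-9)*(-1) = 9
qr = (-1)*7 = -7
pr = (-9)*7 = -63
pq + qr + pr = 9 + (-7) + (-63) = -61
Step 2: Take absolute value.
det(P(-9,-1,7)) = |-61| = 61

61


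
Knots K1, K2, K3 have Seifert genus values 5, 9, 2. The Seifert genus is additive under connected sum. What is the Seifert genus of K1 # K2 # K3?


The Seifert genus is additive under connected sum.
Seifert genus(K1 # K2 # K3) = (5) + (9) + (2)
= 16

16


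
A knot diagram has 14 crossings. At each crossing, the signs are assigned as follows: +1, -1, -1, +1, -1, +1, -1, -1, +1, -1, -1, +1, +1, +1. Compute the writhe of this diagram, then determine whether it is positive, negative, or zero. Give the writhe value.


Step 1: Count positive crossings (+1).
Positive crossings: 7
Step 2: Count negative crossings (-1).
Negative crossings: 7
Step 3: Writhe = (positive) - (negative)
w = 7 - 7 = 0
Step 4: |w| = 0, and w is zero

0


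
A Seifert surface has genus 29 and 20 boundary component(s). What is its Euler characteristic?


chi = 2 - 2g - b
= 2 - 2*29 - 20
= 2 - 58 - 20 = -76

-76


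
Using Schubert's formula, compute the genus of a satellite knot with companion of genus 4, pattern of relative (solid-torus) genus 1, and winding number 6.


Schubert: g(satellite) = g_rel(pattern) + |winding| * g(companion),
where g_rel(pattern) is the genus of the pattern relative to the solid torus.
= 1 + 6 * 4
= 1 + 24 = 25

25


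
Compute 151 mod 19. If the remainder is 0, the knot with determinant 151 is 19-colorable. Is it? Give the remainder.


Step 1: A knot is p-colorable if and only if p divides its determinant.
Step 2: Compute 151 mod 19.
151 = 7 * 19 + 18
Step 3: 151 mod 19 = 18
Step 4: The knot is 19-colorable: no

18


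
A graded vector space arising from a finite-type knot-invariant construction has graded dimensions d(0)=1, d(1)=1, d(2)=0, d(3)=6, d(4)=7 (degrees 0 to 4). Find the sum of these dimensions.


Total dimension = d(0) + d(1) + ... + d(4)
= 1 + 1 + 0 + 6 + 7
= 15

15


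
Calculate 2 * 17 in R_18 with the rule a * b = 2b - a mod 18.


2 * 17 = 2*17 - 2 mod 18
= 34 - 2 mod 18
= 32 mod 18 = 14

14


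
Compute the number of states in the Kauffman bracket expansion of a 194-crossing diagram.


Each crossing contributes 2 choices (A-smoothing or B-smoothing).
Total states = 2^194 = 25108406941546723055343157692830665664409421777856138051584

25108406941546723055343157692830665664409421777856138051584


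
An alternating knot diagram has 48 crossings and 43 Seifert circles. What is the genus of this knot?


For alternating knots, g = (c - s + 1)/2.
= (48 - 43 + 1)/2
= 6/2 = 3

3


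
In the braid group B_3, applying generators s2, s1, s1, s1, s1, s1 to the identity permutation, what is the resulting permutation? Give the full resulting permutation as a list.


Starting with identity [1, 2, 3].
Apply generators in sequence:
  After s2: [1, 3, 2]
  After s1: [3, 1, 2]
  After s1: [1, 3, 2]
  After s1: [3, 1, 2]
  After s1: [1, 3, 2]
  After s1: [3, 1, 2]
Final permutation: [3, 1, 2]

[3, 1, 2]


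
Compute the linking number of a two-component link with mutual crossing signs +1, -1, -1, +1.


Step 1: Count positive crossings: 2
Step 2: Count negative crossings: 2
Step 3: Sum of signs = 2 - 2 = 0
Step 4: Linking number = sum/2 = 0/2 = 0

0


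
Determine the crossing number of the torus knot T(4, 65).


For a torus knot T(p, q) with gcd(p,q)=1,
the crossing number is min(p*(q-1), q*(p-1)).
p*(q-1) = 4*64 = 256
q*(p-1) = 65*3 = 195
min(256, 195) = 195

195


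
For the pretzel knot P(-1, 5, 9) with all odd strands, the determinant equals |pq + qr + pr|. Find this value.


Step 1: Compute pq + qr + pr.
pq = (-1)*5 = -5
qr = 5*9 = 45
pr = (-1)*9 = -9
pq + qr + pr = -5 + 45 + (-9) = 31
Step 2: Take absolute value.
det(P(-1,5,9)) = |31| = 31

31


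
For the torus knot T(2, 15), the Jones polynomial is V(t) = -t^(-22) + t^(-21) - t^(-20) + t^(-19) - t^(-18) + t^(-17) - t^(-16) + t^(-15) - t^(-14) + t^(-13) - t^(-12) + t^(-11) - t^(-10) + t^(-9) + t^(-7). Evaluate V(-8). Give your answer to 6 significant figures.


Substituting t = -8 into V(t) = -t^(-22) + t^(-21) - t^(-20) + t^(-19) - t^(-18) + t^(-17) - t^(-16) + t^(-15) - t^(-14) + t^(-13) - t^(-12) + t^(-11) - t^(-10) + t^(-9) + t^(-7):
  (-)t^(-22) = -1.35525e-20
  (+)t^(-21) = -1.0842e-19
  (-)t^(-20) = -8.67362e-19
  (+)t^(-19) = -6.93889e-18
  (-)t^(-18) = -5.55112e-17
  (+)t^(-17) = -4.44089e-16
  (-)t^(-16) = -3.55271e-15
  (+)t^(-15) = -2.84217e-14
  (-)t^(-14) = -2.27374e-13
  (+)t^(-13) = -1.81899e-12
  (-)t^(-12) = -1.45519e-11
  (+)t^(-11) = -1.16415e-10
  (-)t^(-10) = -9.31323e-10
  (+)t^(-9) = -7.45058e-09
  (+)t^(-7) = -4.76837e-07
Sum = (-1.35525e-20) + (-1.0842e-19) + (-8.67362e-19) + (-6.93889e-18) + (-5.55112e-17) + (-4.44089e-16) + (-3.55271e-15) + (-2.84217e-14) + (-2.27374e-13) + (-1.81899e-12) + (-1.45519e-11) + (-1.16415e-10) + (-9.31323e-10) + (-7.45058e-09) + (-4.76837e-07)
= -4.853521075e-07
Rounded to 6 significant figures: -4.85352e-07

-4.85352e-07


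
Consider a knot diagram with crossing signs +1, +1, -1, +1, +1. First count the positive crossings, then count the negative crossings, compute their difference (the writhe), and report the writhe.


Step 1: Count positive crossings (+1).
Positive crossings: 4
Step 2: Count negative crossings (-1).
Negative crossings: 1
Step 3: Writhe = (positive) - (negative)
w = 4 - 1 = 3
Step 4: |w| = 3, and w is positive

3


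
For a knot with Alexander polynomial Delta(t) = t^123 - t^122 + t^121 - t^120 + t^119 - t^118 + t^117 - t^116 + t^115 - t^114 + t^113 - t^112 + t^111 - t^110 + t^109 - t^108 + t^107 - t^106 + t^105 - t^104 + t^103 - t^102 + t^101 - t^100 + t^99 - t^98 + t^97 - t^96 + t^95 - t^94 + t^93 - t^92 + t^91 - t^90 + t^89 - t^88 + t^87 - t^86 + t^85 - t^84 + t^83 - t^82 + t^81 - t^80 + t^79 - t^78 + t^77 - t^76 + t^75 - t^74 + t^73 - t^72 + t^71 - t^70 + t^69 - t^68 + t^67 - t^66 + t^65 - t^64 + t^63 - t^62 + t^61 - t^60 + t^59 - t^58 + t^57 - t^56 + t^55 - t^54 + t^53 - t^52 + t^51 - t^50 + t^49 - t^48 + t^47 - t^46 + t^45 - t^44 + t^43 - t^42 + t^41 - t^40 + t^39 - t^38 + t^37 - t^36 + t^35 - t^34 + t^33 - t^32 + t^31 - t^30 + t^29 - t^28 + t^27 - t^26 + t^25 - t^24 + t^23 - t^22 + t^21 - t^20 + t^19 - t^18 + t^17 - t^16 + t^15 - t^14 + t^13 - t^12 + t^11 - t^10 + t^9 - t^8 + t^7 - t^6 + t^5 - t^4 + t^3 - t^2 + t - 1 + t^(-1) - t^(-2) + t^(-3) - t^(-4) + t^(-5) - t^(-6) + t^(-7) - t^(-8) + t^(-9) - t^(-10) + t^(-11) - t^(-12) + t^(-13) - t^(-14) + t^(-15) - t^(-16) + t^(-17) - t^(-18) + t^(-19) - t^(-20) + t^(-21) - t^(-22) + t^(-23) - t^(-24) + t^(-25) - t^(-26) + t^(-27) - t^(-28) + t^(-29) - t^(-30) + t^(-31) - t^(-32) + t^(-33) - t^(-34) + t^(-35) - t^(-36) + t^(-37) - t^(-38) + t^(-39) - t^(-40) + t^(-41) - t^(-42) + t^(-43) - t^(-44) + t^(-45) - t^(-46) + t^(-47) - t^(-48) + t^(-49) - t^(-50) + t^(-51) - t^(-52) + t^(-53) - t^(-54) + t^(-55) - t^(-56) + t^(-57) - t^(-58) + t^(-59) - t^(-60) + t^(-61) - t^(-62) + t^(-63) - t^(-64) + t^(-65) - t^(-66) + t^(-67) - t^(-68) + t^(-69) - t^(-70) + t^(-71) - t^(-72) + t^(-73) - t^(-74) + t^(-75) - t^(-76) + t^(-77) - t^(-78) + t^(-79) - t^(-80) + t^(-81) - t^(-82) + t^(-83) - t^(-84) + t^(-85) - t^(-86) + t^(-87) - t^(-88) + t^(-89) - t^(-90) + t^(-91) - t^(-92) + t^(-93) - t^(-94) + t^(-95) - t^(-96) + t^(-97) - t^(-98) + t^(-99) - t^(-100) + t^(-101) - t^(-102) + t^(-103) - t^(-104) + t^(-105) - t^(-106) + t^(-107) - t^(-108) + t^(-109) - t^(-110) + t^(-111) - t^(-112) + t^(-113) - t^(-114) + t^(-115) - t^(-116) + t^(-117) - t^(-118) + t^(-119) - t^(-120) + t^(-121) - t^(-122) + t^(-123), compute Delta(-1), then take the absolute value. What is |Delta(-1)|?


Step 1: The polynomial has 247 terms with alternating signs, exponents from 123 down to -123.
Step 2: Substitute t = -1. The i-th term has coefficient (-1)^i and exponent (m-i),
  so its value is (-1)^i * (-1)^(m-i) = (-1)^m = -1 for every i.
Step 3: All 247 terms equal -1, so Delta(-1) = 247 * (-1) = -247
Step 4: |Delta(-1)| = 247

247


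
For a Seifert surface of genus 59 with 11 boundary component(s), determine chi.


chi = 2 - 2g - b
= 2 - 2*59 - 11
= 2 - 118 - 11 = -127

-127


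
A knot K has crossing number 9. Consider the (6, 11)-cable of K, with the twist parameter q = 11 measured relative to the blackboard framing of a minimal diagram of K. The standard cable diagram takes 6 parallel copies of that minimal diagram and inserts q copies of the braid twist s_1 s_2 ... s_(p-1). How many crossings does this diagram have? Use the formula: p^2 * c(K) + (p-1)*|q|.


Step 1: Each of the c(K) crossings of the companion diagram becomes p*p = p^2 crossings among the p parallel strands, and each of the |q| twists s_1 s_2 ... s_(p-1) adds (p-1) crossings.
  Crossings = p^2 * c(K) + (p-1)*|q|
Step 2: = 6^2 * 9 + (6-1)*11
Step 3: = 36*9 + 5*11
Step 4: = 324 + 55 = 379

379


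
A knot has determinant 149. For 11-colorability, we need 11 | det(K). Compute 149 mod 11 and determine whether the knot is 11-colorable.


Step 1: A knot is p-colorable if and only if p divides its determinant.
Step 2: Compute 149 mod 11.
149 = 13 * 11 + 6
Step 3: 149 mod 11 = 6
Step 4: The knot is 11-colorable: no

6


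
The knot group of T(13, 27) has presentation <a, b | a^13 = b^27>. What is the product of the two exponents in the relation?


The relation is a^13 = b^27.
Product of exponents = 13 * 27
= 351

351


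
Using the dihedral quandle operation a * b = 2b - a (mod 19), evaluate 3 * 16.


3 * 16 = 2*16 - 3 mod 19
= 32 - 3 mod 19
= 29 mod 19 = 10

10


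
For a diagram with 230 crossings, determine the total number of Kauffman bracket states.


Each crossing contributes 2 choices (A-smoothing or B-smoothing).
Total states = 2^230 = 1725436586697640946858688965569256363112777243042596638790631055949824

1725436586697640946858688965569256363112777243042596638790631055949824


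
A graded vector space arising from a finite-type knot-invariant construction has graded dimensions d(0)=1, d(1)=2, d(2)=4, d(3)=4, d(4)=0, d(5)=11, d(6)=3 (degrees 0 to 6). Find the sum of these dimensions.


Total dimension = d(0) + d(1) + ... + d(6)
= 1 + 2 + 4 + 4 + 0 + 11 + 3
= 25

25


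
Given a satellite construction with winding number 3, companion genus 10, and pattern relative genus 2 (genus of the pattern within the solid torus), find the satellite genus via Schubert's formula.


Schubert: g(satellite) = g_rel(pattern) + |winding| * g(companion),
where g_rel(pattern) is the genus of the pattern relative to the solid torus.
= 2 + 3 * 10
= 2 + 30 = 32

32


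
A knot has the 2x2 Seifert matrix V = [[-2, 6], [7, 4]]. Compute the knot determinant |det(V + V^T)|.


Step 1: Form V + V^T where V = [[-2, 6], [7, 4]]
  V^T = [[-2, 7], [6, 4]]
  V + V^T = [[-4, 13], [13, 8]]
Step 2: det(V + V^T) = (-4)*8 - 13*13
  = -32 - 169 = -201
Step 3: Knot determinant = |det(V + V^T)| = |-201| = 201

201


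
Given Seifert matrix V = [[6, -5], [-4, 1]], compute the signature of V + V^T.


Step 1: V + V^T = [[12, -9], [-9, 2]]
Step 2: trace = 14, det = -57
Step 3: Discriminant = 14^2 - 4*(-57) = 424
Step 4: Eigenvalues: 17.2956, -3.29563
Step 5: Signature = (# positive eigenvalues) - (# negative eigenvalues) = 0

0
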